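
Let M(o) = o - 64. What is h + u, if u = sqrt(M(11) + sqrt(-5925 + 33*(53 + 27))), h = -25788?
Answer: -25788 + sqrt(-53 + 3*I*sqrt(365)) ≈ -25784.0 + 8.0952*I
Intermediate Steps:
M(o) = -64 + o
u = sqrt(-53 + 3*I*sqrt(365)) (u = sqrt((-64 + 11) + sqrt(-5925 + 33*(53 + 27))) = sqrt(-53 + sqrt(-5925 + 33*80)) = sqrt(-53 + sqrt(-5925 + 2640)) = sqrt(-53 + sqrt(-3285)) = sqrt(-53 + 3*I*sqrt(365)) ≈ 3.5401 + 8.0952*I)
h + u = -25788 + sqrt(-53 + 3*I*sqrt(365))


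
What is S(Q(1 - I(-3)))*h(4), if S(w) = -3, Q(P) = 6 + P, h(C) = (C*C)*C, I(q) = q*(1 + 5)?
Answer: -192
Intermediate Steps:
I(q) = 6*q (I(q) = q*6 = 6*q)
h(C) = C³ (h(C) = C²*C = C³)
S(Q(1 - I(-3)))*h(4) = -3*4³ = -3*64 = -192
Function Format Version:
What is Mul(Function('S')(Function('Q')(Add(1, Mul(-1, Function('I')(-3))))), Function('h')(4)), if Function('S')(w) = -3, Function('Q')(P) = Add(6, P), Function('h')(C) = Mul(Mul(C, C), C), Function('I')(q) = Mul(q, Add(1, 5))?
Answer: -192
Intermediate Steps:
Function('I')(q) = Mul(6, q) (Function('I')(q) = Mul(q, 6) = Mul(6, q))
Function('h')(C) = Pow(C, 3) (Function('h')(C) = Mul(Pow(C, 2), C) = Pow(C, 3))
Mul(Function('S')(Function('Q')(Add(1, Mul(-1, Function('I')(-3))))), Function('h')(4)) = Mul(-3, Pow(4, 3)) = Mul(-3, 64) = -192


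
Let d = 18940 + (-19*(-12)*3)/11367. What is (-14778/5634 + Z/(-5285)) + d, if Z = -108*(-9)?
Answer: 39564863061557/2089260915 ≈ 18937.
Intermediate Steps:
Z = 972
d = 23921296/1263 (d = 18940 + (228*3)*(1/11367) = 18940 + 684*(1/11367) = 18940 + 76/1263 = 23921296/1263 ≈ 18940.)
(-14778/5634 + Z/(-5285)) + d = (-14778/5634 + 972/(-5285)) + 23921296/1263 = (-14778*1/5634 + 972*(-1/5285)) + 23921296/1263 = (-821/313 - 972/5285) + 23921296/1263 = -4643221/1654205 + 23921296/1263 = 39564863061557/2089260915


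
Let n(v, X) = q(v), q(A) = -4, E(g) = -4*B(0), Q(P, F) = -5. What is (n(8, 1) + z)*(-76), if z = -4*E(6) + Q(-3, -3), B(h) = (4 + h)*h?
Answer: 684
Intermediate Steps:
B(h) = h*(4 + h)
E(g) = 0 (E(g) = -0*(4 + 0) = -0*4 = -4*0 = 0)
n(v, X) = -4
z = -5 (z = -4*0 - 5 = 0 - 5 = -5)
(n(8, 1) + z)*(-76) = (-4 - 5)*(-76) = -9*(-76) = 684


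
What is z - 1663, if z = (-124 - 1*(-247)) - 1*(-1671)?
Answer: 131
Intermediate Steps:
z = 1794 (z = (-124 + 247) + 1671 = 123 + 1671 = 1794)
z - 1663 = 1794 - 1663 = 131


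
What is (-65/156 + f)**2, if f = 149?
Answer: 3179089/144 ≈ 22077.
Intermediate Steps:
(-65/156 + f)**2 = (-65/156 + 149)**2 = (-65*1/156 + 149)**2 = (-5/12 + 149)**2 = (1783/12)**2 = 3179089/144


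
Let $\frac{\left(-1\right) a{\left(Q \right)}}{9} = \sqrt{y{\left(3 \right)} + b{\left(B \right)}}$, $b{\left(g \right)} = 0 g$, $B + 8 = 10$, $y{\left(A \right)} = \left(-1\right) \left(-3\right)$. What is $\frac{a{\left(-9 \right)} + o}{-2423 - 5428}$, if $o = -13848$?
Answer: $\frac{4616}{2617} + \frac{3 \sqrt{3}}{2617} \approx 1.7658$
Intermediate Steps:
$y{\left(A \right)} = 3$
$B = 2$ ($B = -8 + 10 = 2$)
$b{\left(g \right)} = 0$
$a{\left(Q \right)} = - 9 \sqrt{3}$ ($a{\left(Q \right)} = - 9 \sqrt{3 + 0} = - 9 \sqrt{3}$)
$\frac{a{\left(-9 \right)} + o}{-2423 - 5428} = \frac{- 9 \sqrt{3} - 13848}{-2423 - 5428} = \frac{-13848 - 9 \sqrt{3}}{-7851} = \left(-13848 - 9 \sqrt{3}\right) \left(- \frac{1}{7851}\right) = \frac{4616}{2617} + \frac{3 \sqrt{3}}{2617}$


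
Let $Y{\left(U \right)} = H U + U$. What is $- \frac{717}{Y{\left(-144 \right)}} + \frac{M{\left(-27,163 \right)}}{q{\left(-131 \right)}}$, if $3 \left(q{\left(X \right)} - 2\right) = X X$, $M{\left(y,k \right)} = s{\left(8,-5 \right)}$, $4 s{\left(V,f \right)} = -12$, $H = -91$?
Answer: $- \frac{4141793}{74161440} \approx -0.055848$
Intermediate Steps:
$s{\left(V,f \right)} = -3$ ($s{\left(V,f \right)} = \frac{1}{4} \left(-12\right) = -3$)
$M{\left(y,k \right)} = -3$
$q{\left(X \right)} = 2 + \frac{X^{2}}{3}$ ($q{\left(X \right)} = 2 + \frac{X X}{3} = 2 + \frac{X^{2}}{3}$)
$Y{\left(U \right)} = - 90 U$ ($Y{\left(U \right)} = - 91 U + U = - 90 U$)
$- \frac{717}{Y{\left(-144 \right)}} + \frac{M{\left(-27,163 \right)}}{q{\left(-131 \right)}} = - \frac{717}{\left(-90\right) \left(-144\right)} - \frac{3}{2 + \frac{\left(-131\right)^{2}}{3}} = - \frac{717}{12960} - \frac{3}{2 + \frac{1}{3} \cdot 17161} = \left(-717\right) \frac{1}{12960} - \frac{3}{2 + \frac{17161}{3}} = - \frac{239}{4320} - \frac{3}{\frac{17167}{3}} = - \frac{239}{4320} - \frac{9}{17167} = - \frac{4141793}{74161440}$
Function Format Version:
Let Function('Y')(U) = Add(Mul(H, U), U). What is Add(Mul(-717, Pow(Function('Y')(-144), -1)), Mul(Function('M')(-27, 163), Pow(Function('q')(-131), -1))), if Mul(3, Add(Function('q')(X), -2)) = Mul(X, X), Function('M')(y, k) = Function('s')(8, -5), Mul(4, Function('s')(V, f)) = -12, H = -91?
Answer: Rational(-4141793, 74161440) ≈ -0.055848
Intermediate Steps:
Function('s')(V, f) = -3 (Function('s')(V, f) = Mul(Rational(1, 4), -12) = -3)
Function('M')(y, k) = -3
Function('q')(X) = Add(2, Mul(Rational(1, 3), Pow(X, 2))) (Function('q')(X) = Add(2, Mul(Rational(1, 3), Mul(X, X))) = Add(2, Mul(Rational(1, 3), Pow(X, 2))))
Function('Y')(U) = Mul(-90, U) (Function('Y')(U) = Add(Mul(-91, U), U) = Mul(-90, U))
Add(Mul(-717, Pow(Function('Y')(-144), -1)), Mul(Function('M')(-27, 163), Pow(Function('q')(-131), -1))) = Add(Mul(-717, Pow(Mul(-90, -144), -1)), Mul(-3, Pow(Add(2, Mul(Rational(1, 3), Pow(-131, 2))), -1))) = Add(Mul(-717, Pow(12960, -1)), Mul(-3, Pow(Add(2, Mul(Rational(1, 3), 17161)), -1))) = Add(Mul(-717, Rational(1, 12960)), Mul(-3, Pow(Add(2, Rational(17161, 3)), -1))) = Add(Rational(-239, 4320), Mul(-3, Pow(Rational(17167, 3), -1))) = Add(Rational(-239, 4320), Mul(-3, Rational(3, 17167))) = Add(Rational(-239, 4320), Rational(-9, 17167)) = Rational(-4141793, 74161440)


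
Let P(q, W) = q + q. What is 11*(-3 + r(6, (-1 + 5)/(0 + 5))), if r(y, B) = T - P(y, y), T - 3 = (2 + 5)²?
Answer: 407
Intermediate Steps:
P(q, W) = 2*q
T = 52 (T = 3 + (2 + 5)² = 3 + 7² = 3 + 49 = 52)
r(y, B) = 52 - 2*y
11*(-3 + r(6, (-1 + 5)/(0 + 5))) = 11*(-3 + (52 - 2*6)) = 11*(-3 + (52 - 12)) = 11*(-3 + 40) = 11*37 = 407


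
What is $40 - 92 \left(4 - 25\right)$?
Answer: $1972$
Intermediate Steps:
$40 - 92 \left(4 - 25\right) = 40 - -1932 = 40 + 1932 = 1972$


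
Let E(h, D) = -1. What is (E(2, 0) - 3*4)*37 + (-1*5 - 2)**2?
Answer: -432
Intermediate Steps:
(E(2, 0) - 3*4)*37 + (-1*5 - 2)**2 = (-1 - 3*4)*37 + (-1*5 - 2)**2 = (-1 - 12)*37 + (-5 - 2)**2 = -13*37 + (-7)**2 = -481 + 49 = -432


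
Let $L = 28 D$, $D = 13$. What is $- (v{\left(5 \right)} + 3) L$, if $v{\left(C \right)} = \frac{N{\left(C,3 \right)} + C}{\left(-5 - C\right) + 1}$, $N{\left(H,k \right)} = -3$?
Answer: $- \frac{9100}{9} \approx -1011.1$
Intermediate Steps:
$v{\left(C \right)} = \frac{-3 + C}{-4 - C}$ ($v{\left(C \right)} = \frac{-3 + C}{\left(-5 - C\right) + 1} = \frac{-3 + C}{-4 - C}$)
$L = 364$ ($L = 28 \cdot 13 = 364$)
$- (v{\left(5 \right)} + 3) L = - (\frac{3 - 5}{4 + 5} + 3) 364 = - (\frac{3 - 5}{9} + 3) 364 = - (\frac{1}{9} \left(-2\right) + 3) 364 = - (- \frac{2}{9} + 3) 364 = \left(-1\right) \frac{25}{9} \cdot 364 = \left(- \frac{25}{9}\right) 364 = - \frac{9100}{9}$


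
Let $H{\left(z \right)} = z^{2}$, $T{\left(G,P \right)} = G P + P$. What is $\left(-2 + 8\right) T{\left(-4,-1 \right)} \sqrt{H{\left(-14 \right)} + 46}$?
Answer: $198 \sqrt{2} \approx 280.01$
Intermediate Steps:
$T{\left(G,P \right)} = P + G P$
$\left(-2 + 8\right) T{\left(-4,-1 \right)} \sqrt{H{\left(-14 \right)} + 46} = \left(-2 + 8\right) \left(- (1 - 4)\right) \sqrt{\left(-14\right)^{2} + 46} = 6 \left(\left(-1\right) \left(-3\right)\right) \sqrt{196 + 46} = 6 \cdot 3 \sqrt{242} = 18 \cdot 11 \sqrt{2} = 198 \sqrt{2}$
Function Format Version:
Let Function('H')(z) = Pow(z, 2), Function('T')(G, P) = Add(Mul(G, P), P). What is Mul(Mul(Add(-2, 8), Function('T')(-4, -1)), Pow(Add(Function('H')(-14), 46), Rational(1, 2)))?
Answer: Mul(198, Pow(2, Rational(1, 2))) ≈ 280.01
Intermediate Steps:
Function('T')(G, P) = Add(P, Mul(G, P))
Mul(Mul(Add(-2, 8), Function('T')(-4, -1)), Pow(Add(Function('H')(-14), 46), Rational(1, 2))) = Mul(Mul(Add(-2, 8), Mul(-1, Add(1, -4))), Pow(Add(Pow(-14, 2), 46), Rational(1, 2))) = Mul(Mul(6, Mul(-1, -3)), Pow(Add(196, 46), Rational(1, 2))) = Mul(Mul(6, 3), Pow(242, Rational(1, 2))) = Mul(18, Mul(11, Pow(2, Rational(1, 2)))) = Mul(198, Pow(2, Rational(1, 2)))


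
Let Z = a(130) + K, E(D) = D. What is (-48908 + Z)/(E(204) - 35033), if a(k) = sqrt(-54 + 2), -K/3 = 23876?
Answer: 120536/34829 - 2*I*sqrt(13)/34829 ≈ 3.4608 - 0.00020704*I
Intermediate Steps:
K = -71628 (K = -3*23876 = -71628)
a(k) = 2*I*sqrt(13) (a(k) = sqrt(-52) = 2*I*sqrt(13))
Z = -71628 + 2*I*sqrt(13) (Z = 2*I*sqrt(13) - 71628 = -71628 + 2*I*sqrt(13) ≈ -71628.0 + 7.2111*I)
(-48908 + Z)/(E(204) - 35033) = (-48908 + (-71628 + 2*I*sqrt(13)))/(204 - 35033) = (-120536 + 2*I*sqrt(13))/(-34829) = (-120536 + 2*I*sqrt(13))*(-1/34829) = 120536/34829 - 2*I*sqrt(13)/34829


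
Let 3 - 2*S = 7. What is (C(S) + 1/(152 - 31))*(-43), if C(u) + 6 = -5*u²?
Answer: 135235/121 ≈ 1117.6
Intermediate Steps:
S = -2 (S = 3/2 - ½*7 = 3/2 - 7/2 = -2)
C(u) = -6 - 5*u²
(C(S) + 1/(152 - 31))*(-43) = ((-6 - 5*(-2)²) + 1/(152 - 31))*(-43) = ((-6 - 5*4) + 1/121)*(-43) = ((-6 - 20) + 1/121)*(-43) = (-26 + 1/121)*(-43) = -3145/121*(-43) = 135235/121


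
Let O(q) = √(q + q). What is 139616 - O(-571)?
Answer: 139616 - I*√1142 ≈ 1.3962e+5 - 33.794*I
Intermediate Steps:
O(q) = √2*√q (O(q) = √(2*q) = √2*√q)
139616 - O(-571) = 139616 - √2*√(-571) = 139616 - √2*I*√571 = 139616 - I*√1142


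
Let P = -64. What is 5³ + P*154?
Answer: -9731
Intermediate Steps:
5³ + P*154 = 5³ - 64*154 = 125 - 9856 = -9731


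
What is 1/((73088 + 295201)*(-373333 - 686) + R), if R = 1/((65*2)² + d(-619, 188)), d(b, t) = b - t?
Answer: -16093/2216763814620662 ≈ -7.2597e-12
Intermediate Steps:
R = 1/16093 (R = 1/((65*2)² + (-619 - 1*188)) = 1/(130² + (-619 - 188)) = 1/(16900 - 807) = 1/16093 ≈ 6.2139e-5)
1/((73088 + 295201)*(-373333 - 686) + R) = 1/((73088 + 295201)*(-373333 - 686) + 1/16093) = 1/(368289*(-374019) + 1/16093) = 1/(-137747083491 + 1/16093) = 1/(-2216763814620662/16093) = -16093/2216763814620662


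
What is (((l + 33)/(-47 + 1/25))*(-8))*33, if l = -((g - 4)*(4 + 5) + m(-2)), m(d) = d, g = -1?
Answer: 264000/587 ≈ 449.74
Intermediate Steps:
l = 47 (l = -((-1 - 4)*(4 + 5) - 2) = -(-5*9 - 2) = -(-45 - 2) = -1*(-47) = 47)
(((l + 33)/(-47 + 1/25))*(-8))*33 = (((47 + 33)/(-47 + 1/25))*(-8))*33 = ((80/(-47 + 1/25))*(-8))*33 = ((80/(-1174/25))*(-8))*33 = ((80*(-25/1174))*(-8))*33 = -1000/587*(-8)*33 = (8000/587)*33 = 264000/587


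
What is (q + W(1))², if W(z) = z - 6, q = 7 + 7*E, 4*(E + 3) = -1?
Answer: 6889/16 ≈ 430.56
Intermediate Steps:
E = -13/4 (E = -3 + (¼)*(-1) = -3 - ¼ = -13/4 ≈ -3.2500)
q = -63/4 (q = 7 + 7*(-13/4) = 7 - 91/4 = -63/4 ≈ -15.750)
W(z) = -6 + z
(q + W(1))² = (-63/4 + (-6 + 1))² = (-63/4 - 5)² = (-83/4)² = 6889/16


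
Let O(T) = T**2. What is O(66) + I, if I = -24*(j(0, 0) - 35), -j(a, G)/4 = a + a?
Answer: 5196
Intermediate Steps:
j(a, G) = -8*a (j(a, G) = -4*(a + a) = -8*a)
I = 840 (I = -24*(-8*0 - 35) = -24*(0 - 35) = -24*(-35) = 840)
O(66) + I = 66**2 + 840 = 4356 + 840 = 5196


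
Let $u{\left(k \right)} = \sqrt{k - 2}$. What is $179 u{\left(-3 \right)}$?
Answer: $179 i \sqrt{5} \approx 400.26 i$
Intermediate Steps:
$u{\left(k \right)} = \sqrt{-2 + k}$
$179 u{\left(-3 \right)} = 179 \sqrt{-2 - 3} = 179 \sqrt{-5} = 179 i \sqrt{5}$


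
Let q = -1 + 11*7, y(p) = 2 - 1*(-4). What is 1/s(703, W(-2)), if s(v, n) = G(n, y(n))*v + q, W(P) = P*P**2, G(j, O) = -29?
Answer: -1/20311 ≈ -4.9234e-5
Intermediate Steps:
y(p) = 6 (y(p) = 2 + 4 = 6)
q = 76 (q = -1 + 77 = 76)
W(P) = P**3
s(v, n) = 76 - 29*v (s(v, n) = -29*v + 76 = 76 - 29*v)
1/s(703, W(-2)) = 1/(76 - 29*703) = 1/(76 - 20387) = 1/(-20311) = -1/20311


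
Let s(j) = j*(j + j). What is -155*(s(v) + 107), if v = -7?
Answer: -31775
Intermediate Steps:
s(j) = 2*j² (s(j) = j*(2*j) = 2*j²)
-155*(s(v) + 107) = -155*(2*(-7)² + 107) = -155*(2*49 + 107) = -155*(98 + 107) = -155*205 = -31775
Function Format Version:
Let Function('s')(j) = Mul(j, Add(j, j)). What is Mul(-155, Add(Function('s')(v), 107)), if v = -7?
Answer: -31775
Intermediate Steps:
Function('s')(j) = Mul(2, Pow(j, 2)) (Function('s')(j) = Mul(j, Mul(2, j)) = Mul(2, Pow(j, 2)))
Mul(-155, Add(Function('s')(v), 107)) = Mul(-155, Add(Mul(2, Pow(-7, 2)), 107)) = Mul(-155, Add(Mul(2, 49), 107)) = Mul(-155, Add(98, 107)) = Mul(-155, 205) = -31775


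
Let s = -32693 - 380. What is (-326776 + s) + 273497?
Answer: -86352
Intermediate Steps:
s = -33073
(-326776 + s) + 273497 = (-326776 - 33073) + 273497 = -359849 + 273497 = -86352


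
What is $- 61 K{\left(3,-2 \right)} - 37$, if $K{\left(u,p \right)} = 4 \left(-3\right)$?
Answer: $695$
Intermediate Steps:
$K{\left(u,p \right)} = -12$
$- 61 K{\left(3,-2 \right)} - 37 = \left(-61\right) \left(-12\right) - 37 = 732 - 37 = 695$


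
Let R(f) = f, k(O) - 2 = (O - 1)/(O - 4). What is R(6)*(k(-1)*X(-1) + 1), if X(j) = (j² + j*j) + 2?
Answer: 318/5 ≈ 63.600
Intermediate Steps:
k(O) = 2 + (-1 + O)/(-4 + O) (k(O) = 2 + (O - 1)/(O - 4) = 2 + (-1 + O)/(-4 + O))
X(j) = 2 + 2*j² (X(j) = (j² + j²) + 2 = 2*j² + 2 = 2 + 2*j²)
R(6)*(k(-1)*X(-1) + 1) = 6*((3*(-3 - 1)/(-4 - 1))*(2 + 2*(-1)²) + 1) = 6*((3*(-4)/(-5))*(2 + 2*1) + 1) = 6*((3*(-⅕)*(-4))*(2 + 2) + 1) = 6*((12/5)*4 + 1) = 6*(48/5 + 1) = 6*(53/5) = 318/5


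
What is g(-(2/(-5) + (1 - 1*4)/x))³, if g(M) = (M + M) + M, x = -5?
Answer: -27/125 ≈ -0.21600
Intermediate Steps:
g(M) = 3*M (g(M) = 2*M + M = 3*M)
g(-(2/(-5) + (1 - 1*4)/x))³ = (3*(-(2/(-5) + (1 - 1*4)/(-5))))³ = (3*(-(2*(-⅕) + (1 - 4)*(-⅕))))³ = (3*(-(-⅖ - 3*(-⅕))))³ = (3*(-(-⅖ + ⅗)))³ = (3*(-1*⅕))³ = (3*(-⅕))³ = (-⅗)³ = -27/125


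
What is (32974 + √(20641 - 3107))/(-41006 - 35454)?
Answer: -16487/38230 - √17534/76460 ≈ -0.43299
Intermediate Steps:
(32974 + √(20641 - 3107))/(-41006 - 35454) = (32974 + √17534)/(-76460) = (32974 + √17534)*(-1/76460) = -16487/38230 - √17534/76460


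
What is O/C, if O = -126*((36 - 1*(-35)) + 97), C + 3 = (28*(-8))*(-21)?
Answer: -7056/1567 ≈ -4.5029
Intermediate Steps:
C = 4701 (C = -3 + (28*(-8))*(-21) = -3 - 224*(-21) = -3 + 4704 = 4701)
O = -21168 (O = -126*((36 + 35) + 97) = -126*(71 + 97) = -126*168 = -21168)
O/C = -21168/4701 = -21168*1/4701 = -7056/1567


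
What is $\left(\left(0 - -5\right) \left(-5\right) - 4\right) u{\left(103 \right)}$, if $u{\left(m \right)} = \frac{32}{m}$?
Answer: $- \frac{928}{103} \approx -9.0097$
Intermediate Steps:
$\left(\left(0 - -5\right) \left(-5\right) - 4\right) u{\left(103 \right)} = \left(\left(0 - -5\right) \left(-5\right) - 4\right) \frac{32}{103} = \left(\left(0 + 5\right) \left(-5\right) - 4\right) 32 \cdot \frac{1}{103} = \left(5 \left(-5\right) - 4\right) \frac{32}{103} = \left(-25 - 4\right) \frac{32}{103} = \left(-29\right) \frac{32}{103} = - \frac{928}{103}$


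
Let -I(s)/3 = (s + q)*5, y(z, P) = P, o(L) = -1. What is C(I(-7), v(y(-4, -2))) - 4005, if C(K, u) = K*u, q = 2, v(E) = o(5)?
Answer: -4080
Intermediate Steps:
v(E) = -1
I(s) = -30 - 15*s (I(s) = -3*(s + 2)*5 = -3*(2 + s)*5 = -3*(10 + 5*s) = -30 - 15*s)
C(I(-7), v(y(-4, -2))) - 4005 = (-30 - 15*(-7))*(-1) - 4005 = (-30 + 105)*(-1) - 4005 = 75*(-1) - 4005 = -75 - 4005 = -4080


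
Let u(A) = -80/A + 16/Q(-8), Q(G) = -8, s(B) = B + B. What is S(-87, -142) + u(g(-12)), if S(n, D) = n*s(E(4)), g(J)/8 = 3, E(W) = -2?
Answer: 1028/3 ≈ 342.67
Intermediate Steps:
s(B) = 2*B
g(J) = 24 (g(J) = 8*3 = 24)
S(n, D) = -4*n (S(n, D) = n*(2*(-2)) = n*(-4) = -4*n)
u(A) = -2 - 80/A (u(A) = -80/A + 16/(-8) = -80/A + 16*(-⅛) = -80/A - 2 = -2 - 80/A)
S(-87, -142) + u(g(-12)) = -4*(-87) + (-2 - 80/24) = 348 + (-2 - 80*1/24) = 348 + (-2 - 10/3) = 348 - 16/3 = 1028/3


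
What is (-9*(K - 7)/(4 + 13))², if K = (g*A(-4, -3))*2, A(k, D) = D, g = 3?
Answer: 50625/289 ≈ 175.17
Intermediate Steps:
K = -18 (K = (3*(-3))*2 = -9*2 = -18)
(-9*(K - 7)/(4 + 13))² = (-9*(-18 - 7)/(4 + 13))² = (-(-225)/17)² = (-9*(-25/17))² = (225/17)² = 50625/289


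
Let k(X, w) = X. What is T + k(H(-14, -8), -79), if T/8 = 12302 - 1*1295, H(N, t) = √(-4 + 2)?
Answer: 88056 + I*√2 ≈ 88056.0 + 1.4142*I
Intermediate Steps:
H(N, t) = I*√2 (H(N, t) = √(-2) = I*√2)
T = 88056 (T = 8*(12302 - 1*1295) = 8*(12302 - 1295) = 8*11007 = 88056)
T + k(H(-14, -8), -79) = 88056 + I*√2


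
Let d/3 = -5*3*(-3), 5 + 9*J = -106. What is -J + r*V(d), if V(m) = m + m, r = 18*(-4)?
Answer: -58283/3 ≈ -19428.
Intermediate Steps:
J = -37/3 (J = -5/9 + (⅑)*(-106) = -5/9 - 106/9 = -37/3 ≈ -12.333)
d = 135 (d = 3*(-5*3*(-3)) = 3*(-15*(-3)) = 3*45 = 135)
r = -72
V(m) = 2*m
-J + r*V(d) = -1*(-37/3) - 144*135 = 37/3 - 72*270 = 37/3 - 19440 = -58283/3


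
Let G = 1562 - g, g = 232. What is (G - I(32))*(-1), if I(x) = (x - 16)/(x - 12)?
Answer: -6646/5 ≈ -1329.2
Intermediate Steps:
G = 1330 (G = 1562 - 1*232 = 1562 - 232 = 1330)
I(x) = (-16 + x)/(-12 + x)
(G - I(32))*(-1) = (1330 - (-16 + 32)/(-12 + 32))*(-1) = (1330 - 16/20)*(-1) = (1330 - 1*4/5)*(-1) = (1330 - 4/5)*(-1) = (6646/5)*(-1) = -6646/5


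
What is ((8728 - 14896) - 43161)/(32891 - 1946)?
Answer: -16443/10315 ≈ -1.5941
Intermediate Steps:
((8728 - 14896) - 43161)/(32891 - 1946) = (-6168 - 43161)/30945 = -49329*1/30945 = -16443/10315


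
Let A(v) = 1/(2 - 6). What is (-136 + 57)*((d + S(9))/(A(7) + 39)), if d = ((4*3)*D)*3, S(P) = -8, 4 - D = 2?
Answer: -20224/155 ≈ -130.48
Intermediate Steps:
D = 2 (D = 4 - 1*2 = 4 - 2 = 2)
A(v) = -1/4 (A(v) = 1/(-4) = -1/4)
d = 72 (d = ((4*3)*2)*3 = (12*2)*3 = 24*3 = 72)
(-136 + 57)*((d + S(9))/(A(7) + 39)) = (-136 + 57)*((72 - 8)/(-1/4 + 39)) = -5056/155/4 = -5056*4/155 = -79*256/155 = -20224/155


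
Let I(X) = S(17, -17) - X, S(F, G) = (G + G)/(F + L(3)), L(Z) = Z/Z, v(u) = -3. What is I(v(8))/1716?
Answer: 5/7722 ≈ 0.00064750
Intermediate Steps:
L(Z) = 1
S(F, G) = 2*G/(1 + F) (S(F, G) = (G + G)/(F + 1) = (2*G)/(1 + F) = 2*G/(1 + F))
I(X) = -17/9 - X (I(X) = 2*(-17)/(1 + 17) - X = 2*(-17)/18 - X = 2*(-17)*(1/18) - X = -17/9 - X)
I(v(8))/1716 = (-17/9 - 1*(-3))/1716 = (-17/9 + 3)*(1/1716) = (10/9)*(1/1716) = 5/7722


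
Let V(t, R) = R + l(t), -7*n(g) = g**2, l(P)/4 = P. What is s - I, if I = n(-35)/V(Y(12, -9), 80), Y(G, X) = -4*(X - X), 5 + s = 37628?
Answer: 602003/16 ≈ 37625.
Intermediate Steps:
s = 37623 (s = -5 + 37628 = 37623)
l(P) = 4*P
n(g) = -g**2/7
Y(G, X) = 0 (Y(G, X) = -4*0 = 0)
V(t, R) = R + 4*t
I = -35/16 (I = (-1/7*(-35)**2)/(80 + 4*0) = (-1/7*1225)/(80 + 0) = -175/80 = -175*1/80 = -35/16 ≈ -2.1875)
s - I = 37623 - 1*(-35/16) = 37623 + 35/16 = 602003/16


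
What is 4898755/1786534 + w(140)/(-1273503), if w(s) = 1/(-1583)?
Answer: 9875670857601529/3601572594816966 ≈ 2.7420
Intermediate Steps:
w(s) = -1/1583
4898755/1786534 + w(140)/(-1273503) = 4898755/1786534 - 1/1583/(-1273503) = 4898755*(1/1786534) - 1/1583*(-1/1273503) = 4898755/1786534 + 1/2015955249 = 9875670857601529/3601572594816966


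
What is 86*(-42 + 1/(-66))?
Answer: -119239/33 ≈ -3613.3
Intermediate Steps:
86*(-42 + 1/(-66)) = 86*(-42 - 1/66) = 86*(-2773/66) = -119239/33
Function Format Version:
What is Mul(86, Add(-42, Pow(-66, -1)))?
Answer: Rational(-119239, 33) ≈ -3613.3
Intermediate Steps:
Mul(86, Add(-42, Pow(-66, -1))) = Mul(86, Add(-42, Rational(-1, 66))) = Mul(86, Rational(-2773, 66)) = Rational(-119239, 33)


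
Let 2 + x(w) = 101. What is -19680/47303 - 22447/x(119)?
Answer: -1063758761/4682997 ≈ -227.15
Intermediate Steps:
x(w) = 99 (x(w) = -2 + 101 = 99)
-19680/47303 - 22447/x(119) = -19680/47303 - 22447/99 = -1063758761/4682997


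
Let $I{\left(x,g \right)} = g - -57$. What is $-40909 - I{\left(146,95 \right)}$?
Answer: $-41061$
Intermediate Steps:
$I{\left(x,g \right)} = 57 + g$ ($I{\left(x,g \right)} = g + 57 = 57 + g$)
$-40909 - I{\left(146,95 \right)} = -40909 - \left(57 + 95\right) = -40909 - 152 = -41061$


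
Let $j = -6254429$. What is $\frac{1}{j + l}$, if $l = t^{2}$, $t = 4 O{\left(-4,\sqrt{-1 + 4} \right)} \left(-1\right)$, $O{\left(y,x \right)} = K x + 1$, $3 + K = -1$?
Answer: $- \frac{6253645}{39108075736873} + \frac{128 \sqrt{3}}{39108075736873} \approx -1.599 \cdot 10^{-7}$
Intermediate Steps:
$K = -4$ ($K = -3 - 1 = -4$)
$O{\left(y,x \right)} = 1 - 4 x$ ($O{\left(y,x \right)} = - 4 x + 1 = 1 - 4 x$)
$t = -4 + 16 \sqrt{3}$ ($t = 4 \left(1 - 4 \sqrt{-1 + 4}\right) \left(-1\right) = 4 \left(1 - 4 \sqrt{3}\right) \left(-1\right) = \left(4 - 16 \sqrt{3}\right) \left(-1\right) = -4 + 16 \sqrt{3} \approx 23.713$)
$l = \left(-4 + 16 \sqrt{3}\right)^{2} \approx 562.3$
$\frac{1}{j + l} = \frac{1}{-6254429 + \left(784 - 128 \sqrt{3}\right)} = \frac{1}{-6253645 - 128 \sqrt{3}}$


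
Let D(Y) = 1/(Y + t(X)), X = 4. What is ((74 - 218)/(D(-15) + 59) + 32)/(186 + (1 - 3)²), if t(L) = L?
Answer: 7/45 ≈ 0.15556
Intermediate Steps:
D(Y) = 1/(4 + Y) (D(Y) = 1/(Y + 4) = 1/(4 + Y))
((74 - 218)/(D(-15) + 59) + 32)/(186 + (1 - 3)²) = ((74 - 218)/(1/(4 - 15) + 59) + 32)/(186 + (1 - 3)²) = (-144/(1/(-11) + 59) + 32)/(186 + (-2)²) = (-144/(-1/11 + 59) + 32)/(186 + 4) = (-144/648/11 + 32)/190 = (-144*11/648 + 32)*(1/190) = (-22/9 + 32)*(1/190) = (266/9)*(1/190) = 7/45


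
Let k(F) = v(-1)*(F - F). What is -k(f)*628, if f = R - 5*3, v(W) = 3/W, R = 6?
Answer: 0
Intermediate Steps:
f = -9 (f = 6 - 5*3 = 6 - 15 = -9)
k(F) = 0 (k(F) = (3/(-1))*(F - F) = (3*(-1))*0 = -3*0 = 0)
-k(f)*628 = -0*628 = -1*0 = 0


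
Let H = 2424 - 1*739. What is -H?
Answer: -1685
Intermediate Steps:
H = 1685 (H = 2424 - 739 = 1685)
-H = -1*1685 = -1685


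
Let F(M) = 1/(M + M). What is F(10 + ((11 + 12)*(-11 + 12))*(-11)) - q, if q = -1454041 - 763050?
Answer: 1077506225/486 ≈ 2.2171e+6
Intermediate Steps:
q = -2217091
F(M) = 1/(2*M)
F(10 + ((11 + 12)*(-11 + 12))*(-11)) - q = 1/(2*(10 + ((11 + 12)*(-11 + 12))*(-11))) - 1*(-2217091) = 1/(2*(10 + (23*1)*(-11))) + 2217091 = 1/(2*(10 + 23*(-11))) + 2217091 = 1/(2*(10 - 253)) + 2217091 = (½)/(-243) + 2217091 = (½)*(-1/243) + 2217091 = -1/486 + 2217091 = 1077506225/486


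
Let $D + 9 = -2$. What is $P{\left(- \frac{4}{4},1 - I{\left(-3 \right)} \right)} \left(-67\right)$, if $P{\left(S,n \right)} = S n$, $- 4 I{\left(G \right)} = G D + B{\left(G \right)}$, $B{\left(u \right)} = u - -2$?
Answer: $603$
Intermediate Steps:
$B{\left(u \right)} = 2 + u$ ($B{\left(u \right)} = u + 2 = 2 + u$)
$D = -11$ ($D = -9 - 2 = -11$)
$I{\left(G \right)} = - \frac{1}{2} + \frac{5 G}{2}$ ($I{\left(G \right)} = - \frac{G \left(-11\right) + \left(2 + G\right)}{4} = - \frac{- 11 G + \left(2 + G\right)}{4} = - \frac{2 - 10 G}{4} = - \frac{1}{2} + \frac{5 G}{2}$)
$P{\left(- \frac{4}{4},1 - I{\left(-3 \right)} \right)} \left(-67\right) = - \frac{4}{4} \left(1 - \left(- \frac{1}{2} + \frac{5}{2} \left(-3\right)\right)\right) \left(-67\right) = \left(-4\right) \frac{1}{4} \left(1 - \left(- \frac{1}{2} - \frac{15}{2}\right)\right) \left(-67\right) = - (1 - -8) \left(-67\right) = - (1 + 8) \left(-67\right) = \left(-1\right) 9 \left(-67\right) = \left(-9\right) \left(-67\right) = 603$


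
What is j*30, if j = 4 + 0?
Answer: 120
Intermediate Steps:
j = 4
j*30 = 4*30 = 120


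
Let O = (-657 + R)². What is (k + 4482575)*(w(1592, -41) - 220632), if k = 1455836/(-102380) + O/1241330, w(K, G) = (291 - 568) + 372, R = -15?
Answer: -3140870785294745693062/3177184135 ≈ -9.8857e+11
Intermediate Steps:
O = 451584 (O = (-657 - 15)² = (-672)² = 451584)
w(K, G) = 95 (w(K, G) = -277 + 372 = 95)
k = -44023493299/3177184135 (k = 1455836/(-102380) + 451584/1241330 = 1455836*(-1/102380) + 451584*(1/1241330) = -363959/25595 + 225792/620665 = -44023493299/3177184135 ≈ -13.856)
(k + 4482575)*(w(1592, -41) - 220632) = (-44023493299/3177184135 + 4482575)*(95 - 220632) = (14241922150454326/3177184135)*(-220537) = -3140870785294745693062/3177184135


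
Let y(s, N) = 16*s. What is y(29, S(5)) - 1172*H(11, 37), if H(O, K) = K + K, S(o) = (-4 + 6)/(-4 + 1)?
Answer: -86264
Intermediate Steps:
S(o) = -⅔ (S(o) = 2/(-3) = 2*(-⅓) = -⅔)
H(O, K) = 2*K
y(29, S(5)) - 1172*H(11, 37) = 16*29 - 2344*37 = 464 - 1172*74 = 464 - 86728 = -86264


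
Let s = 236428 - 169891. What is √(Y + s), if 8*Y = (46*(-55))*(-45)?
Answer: 3*√35897/2 ≈ 284.20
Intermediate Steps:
Y = 56925/4 (Y = ((46*(-55))*(-45))/8 = (-2530*(-45))/8 = (⅛)*113850 = 56925/4 ≈ 14231.)
s = 66537
√(Y + s) = √(56925/4 + 66537) = √(323073/4) = 3*√35897/2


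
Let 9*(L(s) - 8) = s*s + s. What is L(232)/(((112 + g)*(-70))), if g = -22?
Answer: -13532/14175 ≈ -0.95464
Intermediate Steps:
L(s) = 8 + s/9 + s²/9 (L(s) = 8 + (s*s + s)/9 = 8 + (s² + s)/9 = 8 + (s + s²)/9 = 8 + (s/9 + s²/9) = 8 + s/9 + s²/9)
L(232)/(((112 + g)*(-70))) = (8 + (⅑)*232 + (⅑)*232²)/(((112 - 22)*(-70))) = (8 + 232/9 + (⅑)*53824)/((90*(-70))) = (8 + 232/9 + 53824/9)/(-6300) = (54128/9)*(-1/6300) = -13532/14175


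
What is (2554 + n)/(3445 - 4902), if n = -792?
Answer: -1762/1457 ≈ -1.2093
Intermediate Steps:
(2554 + n)/(3445 - 4902) = (2554 - 792)/(3445 - 4902) = 1762/(-1457) = 1762*(-1/1457) = -1762/1457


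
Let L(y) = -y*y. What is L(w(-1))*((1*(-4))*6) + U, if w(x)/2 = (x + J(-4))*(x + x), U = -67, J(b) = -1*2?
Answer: 3389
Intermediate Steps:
J(b) = -2
w(x) = 4*x*(-2 + x) (w(x) = 2*((x - 2)*(x + x)) = 2*((-2 + x)*(2*x)) = 2*(2*x*(-2 + x)) = 4*x*(-2 + x))
L(y) = -y**2
L(w(-1))*((1*(-4))*6) + U = (-(4*(-1)*(-2 - 1))**2)*((1*(-4))*6) - 67 = (-(4*(-1)*(-3))**2)*(-4*6) - 67 = -1*12**2*(-24) - 67 = -1*144*(-24) - 67 = -144*(-24) - 67 = 3456 - 67 = 3389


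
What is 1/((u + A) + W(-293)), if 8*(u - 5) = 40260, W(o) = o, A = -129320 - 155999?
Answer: -2/561149 ≈ -3.5641e-6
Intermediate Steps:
A = -285319
u = 10075/2 (u = 5 + (1/8)*40260 = 5 + 10065/2 = 10075/2 ≈ 5037.5)
1/((u + A) + W(-293)) = 1/((10075/2 - 285319) - 293) = 1/(-560563/2 - 293) = 1/(-561149/2) = -2/561149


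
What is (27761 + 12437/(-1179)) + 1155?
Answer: 34079527/1179 ≈ 28905.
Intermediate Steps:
(27761 + 12437/(-1179)) + 1155 = (27761 + 12437*(-1/1179)) + 1155 = (27761 - 12437/1179) + 1155 = 32717782/1179 + 1155 = 34079527/1179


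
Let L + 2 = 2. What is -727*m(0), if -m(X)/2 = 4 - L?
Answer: 5816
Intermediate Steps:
L = 0 (L = -2 + 2 = 0)
m(X) = -8 (m(X) = -2*(4 - 1*0) = -2*(4 + 0) = -2*4 = -8)
-727*m(0) = -727*(-8) = 5816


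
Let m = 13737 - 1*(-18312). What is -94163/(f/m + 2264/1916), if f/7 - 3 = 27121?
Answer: -1445540563773/109086506 ≈ -13251.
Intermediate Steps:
f = 189868 (f = 21 + 7*27121 = 21 + 189847 = 189868)
m = 32049 (m = 13737 + 18312 = 32049)
-94163/(f/m + 2264/1916) = -94163/(189868/32049 + 2264/1916) = -94163/(189868*(1/32049) + 2264*(1/1916)) = -94163/(189868/32049 + 566/479) = -94163/109086506/15351471 = -94163*15351471/109086506 = -1445540563773/109086506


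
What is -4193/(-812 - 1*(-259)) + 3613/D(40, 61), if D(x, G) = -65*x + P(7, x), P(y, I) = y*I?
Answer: 1104253/183280 ≈ 6.0249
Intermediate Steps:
P(y, I) = I*y
D(x, G) = -58*x (D(x, G) = -65*x + x*7 = -65*x + 7*x = -58*x)
-4193/(-812 - 1*(-259)) + 3613/D(40, 61) = -4193/(-812 - 1*(-259)) + 3613/((-58*40)) = -4193/(-812 + 259) + 3613/(-2320) = -4193/(-553) + 3613*(-1/2320) = -4193*(-1/553) - 3613/2320 = 599/79 - 3613/2320 = 1104253/183280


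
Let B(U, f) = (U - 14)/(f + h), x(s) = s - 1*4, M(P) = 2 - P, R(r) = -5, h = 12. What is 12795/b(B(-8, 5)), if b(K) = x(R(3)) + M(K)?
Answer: -217515/97 ≈ -2242.4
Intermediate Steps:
x(s) = -4 + s (x(s) = s - 4 = -4 + s)
B(U, f) = (-14 + U)/(12 + f) (B(U, f) = (U - 14)/(f + 12) = (-14 + U)/(12 + f))
b(K) = -7 - K (b(K) = (-4 - 5) + (2 - K) = -9 + (2 - K) = -7 - K)
12795/b(B(-8, 5)) = 12795/(-7 - (-14 - 8)/(12 + 5)) = 12795/(-7 - (-22)/17) = 12795/(-7 - 1*(-22/17)) = 12795/(-7 + 22/17) = 12795/(-97/17) = 12795*(-17/97) = -217515/97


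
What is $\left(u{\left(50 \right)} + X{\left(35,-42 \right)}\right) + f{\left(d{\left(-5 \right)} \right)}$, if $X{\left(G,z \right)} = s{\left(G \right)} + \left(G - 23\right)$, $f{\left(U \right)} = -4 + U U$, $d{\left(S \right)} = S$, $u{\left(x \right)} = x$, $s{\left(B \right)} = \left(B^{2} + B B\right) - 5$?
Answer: $2528$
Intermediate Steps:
$s{\left(B \right)} = -5 + 2 B^{2}$ ($s{\left(B \right)} = \left(B^{2} + B^{2}\right) - 5 = 2 B^{2} - 5 = -5 + 2 B^{2}$)
$f{\left(U \right)} = -4 + U^{2}$
$X{\left(G,z \right)} = -28 + G + 2 G^{2}$ ($X{\left(G,z \right)} = \left(-5 + 2 G^{2}\right) + \left(G - 23\right) = \left(-5 + 2 G^{2}\right) + \left(-23 + G\right) = -28 + G + 2 G^{2}$)
$\left(u{\left(50 \right)} + X{\left(35,-42 \right)}\right) + f{\left(d{\left(-5 \right)} \right)} = \left(50 + \left(-28 + 35 + 2 \cdot 35^{2}\right)\right) - \left(4 - \left(-5\right)^{2}\right) = \left(50 + \left(-28 + 35 + 2 \cdot 1225\right)\right) + \left(-4 + 25\right) = \left(50 + \left(-28 + 35 + 2450\right)\right) + 21 = \left(50 + 2457\right) + 21 = 2507 + 21 = 2528$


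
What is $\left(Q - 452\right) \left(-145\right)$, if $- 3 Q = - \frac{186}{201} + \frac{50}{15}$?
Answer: $\frac{39590800}{603} \approx 65656.0$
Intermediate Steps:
$Q = - \frac{484}{603}$ ($Q = - \frac{- \frac{186}{201} + \frac{50}{15}}{3} = - \frac{\left(-186\right) \frac{1}{201} + 50 \cdot \frac{1}{15}}{3} = - \frac{- \frac{62}{67} + \frac{10}{3}}{3} = \left(- \frac{1}{3}\right) \frac{484}{201} = - \frac{484}{603} \approx -0.80265$)
$\left(Q - 452\right) \left(-145\right) = \left(- \frac{484}{603} - 452\right) \left(-145\right) = \left(- \frac{273040}{603}\right) \left(-145\right) = \frac{39590800}{603}$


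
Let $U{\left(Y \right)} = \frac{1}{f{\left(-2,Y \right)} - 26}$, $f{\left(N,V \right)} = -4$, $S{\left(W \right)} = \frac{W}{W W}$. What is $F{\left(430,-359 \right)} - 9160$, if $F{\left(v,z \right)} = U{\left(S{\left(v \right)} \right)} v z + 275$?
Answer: $- \frac{11218}{3} \approx -3739.3$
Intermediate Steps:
$S{\left(W \right)} = \frac{1}{W}$ ($S{\left(W \right)} = \frac{W}{W^{2}} = \frac{1}{W}$)
$U{\left(Y \right)} = - \frac{1}{30}$ ($U{\left(Y \right)} = \frac{1}{-4 - 26} = \frac{1}{-30} = - \frac{1}{30}$)
$F{\left(v,z \right)} = 275 - \frac{v z}{30}$ ($F{\left(v,z \right)} = - \frac{v}{30} z + 275 = - \frac{v z}{30} + 275 = 275 - \frac{v z}{30}$)
$F{\left(430,-359 \right)} - 9160 = \left(275 - \frac{43}{3} \left(-359\right)\right) - 9160 = \left(275 + \frac{15437}{3}\right) - 9160 = \frac{16262}{3} - 9160 = - \frac{11218}{3}$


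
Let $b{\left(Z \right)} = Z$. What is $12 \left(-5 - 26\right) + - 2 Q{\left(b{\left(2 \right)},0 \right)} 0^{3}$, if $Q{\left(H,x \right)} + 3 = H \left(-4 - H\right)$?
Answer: $-372$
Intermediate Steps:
$Q{\left(H,x \right)} = -3 + H \left(-4 - H\right)$
$12 \left(-5 - 26\right) + - 2 Q{\left(b{\left(2 \right)},0 \right)} 0^{3} = 12 \left(-5 - 26\right) + - 2 \left(-3 - 2^{2} - 8\right) 0^{3} = 12 \left(-5 - 26\right) + - 2 \left(-3 - 4 - 8\right) 0 = 12 \left(-31\right) + - 2 \left(-3 - 4 - 8\right) 0 = -372 + \left(-2\right) \left(-15\right) 0 = -372 + 30 \cdot 0 = -372 + 0 = -372$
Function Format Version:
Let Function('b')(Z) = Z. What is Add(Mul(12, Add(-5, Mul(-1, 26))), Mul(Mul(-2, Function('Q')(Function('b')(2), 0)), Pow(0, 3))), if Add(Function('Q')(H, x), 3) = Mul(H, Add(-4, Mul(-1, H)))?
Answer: -372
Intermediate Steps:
Function('Q')(H, x) = Add(-3, Mul(H, Add(-4, Mul(-1, H))))
Add(Mul(12, Add(-5, Mul(-1, 26))), Mul(Mul(-2, Function('Q')(Function('b')(2), 0)), Pow(0, 3))) = Add(Mul(12, Add(-5, Mul(-1, 26))), Mul(Mul(-2, Add(-3, Mul(-1, Pow(2, 2)), Mul(-4, 2))), Pow(0, 3))) = Add(Mul(12, Add(-5, -26)), Mul(Mul(-2, Add(-3, Mul(-1, 4), -8)), 0)) = Add(Mul(12, -31), Mul(Mul(-2, Add(-3, -4, -8)), 0)) = Add(-372, Mul(Mul(-2, -15), 0)) = Add(-372, Mul(30, 0)) = Add(-372, 0) = -372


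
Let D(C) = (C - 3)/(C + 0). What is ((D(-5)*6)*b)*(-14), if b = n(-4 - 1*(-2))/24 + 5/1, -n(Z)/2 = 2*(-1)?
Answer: -3472/5 ≈ -694.40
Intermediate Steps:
D(C) = (-3 + C)/C
n(Z) = 4 (n(Z) = -4*(-1) = -2*(-2) = 4)
b = 31/6 (b = 4/24 + 5/1 = 4*(1/24) + 5*1 = 1/6 + 5 = 31/6 ≈ 5.1667)
((D(-5)*6)*b)*(-14) = ((((-3 - 5)/(-5))*6)*(31/6))*(-14) = ((-1/5*(-8)*6)*(31/6))*(-14) = (((8/5)*6)*(31/6))*(-14) = ((48/5)*(31/6))*(-14) = (248/5)*(-14) = -3472/5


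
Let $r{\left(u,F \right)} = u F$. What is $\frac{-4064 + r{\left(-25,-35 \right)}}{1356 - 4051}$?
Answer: $\frac{3189}{2695} \approx 1.1833$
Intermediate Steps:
$r{\left(u,F \right)} = F u$
$\frac{-4064 + r{\left(-25,-35 \right)}}{1356 - 4051} = \frac{-4064 - -875}{1356 - 4051} = \frac{-4064 + 875}{-2695} = \left(-3189\right) \left(- \frac{1}{2695}\right) = \frac{3189}{2695}$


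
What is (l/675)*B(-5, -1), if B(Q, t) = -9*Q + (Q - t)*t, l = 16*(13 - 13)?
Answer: 0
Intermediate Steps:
l = 0 (l = 16*0 = 0)
B(Q, t) = -9*Q + t*(Q - t)
(l/675)*B(-5, -1) = (0/675)*(-1*(-1)² - 9*(-5) - 5*(-1)) = (0*(1/675))*(-1*1 + 45 + 5) = 0*(-1 + 45 + 5) = 0*49 = 0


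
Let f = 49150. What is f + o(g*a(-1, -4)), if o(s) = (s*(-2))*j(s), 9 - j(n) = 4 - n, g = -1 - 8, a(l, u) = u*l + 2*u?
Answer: 46198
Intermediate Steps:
a(l, u) = 2*u + l*u (a(l, u) = l*u + 2*u = 2*u + l*u)
g = -9
j(n) = 5 + n (j(n) = 9 - (4 - n) = 9 + (-4 + n) = 5 + n)
o(s) = -2*s*(5 + s) (o(s) = (s*(-2))*(5 + s) = (-2*s)*(5 + s) = -2*s*(5 + s))
f + o(g*a(-1, -4)) = 49150 - 2*(-(-36)*(2 - 1))*(5 - (-36)*(2 - 1)) = 49150 - 2*(-(-36))*(5 - (-36)) = 49150 - 2*(-9*(-4))*(5 - 9*(-4)) = 49150 - 2*36*(5 + 36) = 49150 - 2*36*41 = 49150 - 2952 = 46198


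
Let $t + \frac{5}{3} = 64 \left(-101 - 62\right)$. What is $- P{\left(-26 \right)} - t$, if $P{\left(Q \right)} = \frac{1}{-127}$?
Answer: $\frac{3975230}{381} \approx 10434.0$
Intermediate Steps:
$P{\left(Q \right)} = - \frac{1}{127}$
$t = - \frac{31301}{3}$ ($t = - \frac{5}{3} + 64 \left(-101 - 62\right) = - \frac{5}{3} + 64 \left(-163\right) = - \frac{5}{3} - 10432 = - \frac{31301}{3} \approx -10434.0$)
$- P{\left(-26 \right)} - t = \left(-1\right) \left(- \frac{1}{127}\right) - - \frac{31301}{3} = \frac{1}{127} + \frac{31301}{3} = \frac{3975230}{381}$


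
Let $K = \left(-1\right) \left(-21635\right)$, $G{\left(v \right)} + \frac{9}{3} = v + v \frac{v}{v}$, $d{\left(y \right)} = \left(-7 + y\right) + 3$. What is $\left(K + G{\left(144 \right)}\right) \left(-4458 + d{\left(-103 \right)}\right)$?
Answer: $-100064800$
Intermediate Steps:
$d{\left(y \right)} = -4 + y$
$G{\left(v \right)} = -3 + 2 v$ ($G{\left(v \right)} = -3 + \left(v + v \frac{v}{v}\right) = -3 + \left(v + v 1\right) = -3 + \left(v + v\right) = -3 + 2 v$)
$K = 21635$
$\left(K + G{\left(144 \right)}\right) \left(-4458 + d{\left(-103 \right)}\right) = \left(21635 + \left(-3 + 2 \cdot 144\right)\right) \left(-4458 - 107\right) = \left(21635 + \left(-3 + 288\right)\right) \left(-4458 - 107\right) = \left(21635 + 285\right) \left(-4565\right) = 21920 \left(-4565\right) = -100064800$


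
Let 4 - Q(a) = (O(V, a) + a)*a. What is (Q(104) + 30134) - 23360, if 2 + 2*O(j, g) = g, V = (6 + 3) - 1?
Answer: -9342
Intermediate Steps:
V = 8 (V = 9 - 1 = 8)
O(j, g) = -1 + g/2
Q(a) = 4 - a*(-1 + 3*a/2) (Q(a) = 4 - ((-1 + a/2) + a)*a = 4 - (-1 + 3*a/2)*a = 4 - a*(-1 + 3*a/2))
(Q(104) + 30134) - 23360 = ((4 + 104 - 3/2*104²) + 30134) - 23360 = ((4 + 104 - 3/2*10816) + 30134) - 23360 = ((4 + 104 - 16224) + 30134) - 23360 = (-16116 + 30134) - 23360 = 14018 - 23360 = -9342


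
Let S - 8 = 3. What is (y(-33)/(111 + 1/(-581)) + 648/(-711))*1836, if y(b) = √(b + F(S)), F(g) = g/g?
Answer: -132192/79 + 2133432*I*√2/32245 ≈ -1673.3 + 93.569*I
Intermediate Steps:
S = 11 (S = 8 + 3 = 11)
F(g) = 1
y(b) = √(1 + b) (y(b) = √(b + 1) = √(1 + b))
(y(-33)/(111 + 1/(-581)) + 648/(-711))*1836 = (√(1 - 33)/(111 + 1/(-581)) + 648/(-711))*1836 = (√(-32)/(111 - 1/581) + 648*(-1/711))*1836 = ((4*I*√2)/(64490/581) - 72/79)*1836 = ((4*I*√2)*(581/64490) - 72/79)*1836 = (1162*I*√2/32245 - 72/79)*1836 = (-72/79 + 1162*I*√2/32245)*1836 = -132192/79 + 2133432*I*√2/32245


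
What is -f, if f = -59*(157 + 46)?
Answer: 11977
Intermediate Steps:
f = -11977 (f = -59*203 = -11977)
-f = -1*(-11977) = 11977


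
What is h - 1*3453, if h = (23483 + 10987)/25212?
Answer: -14503761/4202 ≈ -3451.6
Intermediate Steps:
h = 5745/4202 (h = 34470*(1/25212) = 5745/4202 ≈ 1.3672)
h - 1*3453 = 5745/4202 - 1*3453 = 5745/4202 - 3453 = -14503761/4202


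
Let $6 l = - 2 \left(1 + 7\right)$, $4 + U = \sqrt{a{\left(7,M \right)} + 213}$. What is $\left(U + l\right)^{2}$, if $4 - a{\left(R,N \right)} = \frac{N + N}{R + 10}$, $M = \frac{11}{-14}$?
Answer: $\frac{280106}{1071} - \frac{40 \sqrt{3074246}}{357} \approx 65.083$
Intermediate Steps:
$M = - \frac{11}{14}$ ($M = 11 \left(- \frac{1}{14}\right) = - \frac{11}{14} \approx -0.78571$)
$a{\left(R,N \right)} = 4 - \frac{2 N}{10 + R}$ ($a{\left(R,N \right)} = 4 - \frac{N + N}{R + 10} = 4 - \frac{2 N}{10 + R}$)
$U = -4 + \frac{\sqrt{3074246}}{119}$ ($U = -4 + \sqrt{\frac{2 \left(20 - - \frac{11}{14} + 2 \cdot 7\right)}{10 + 7} + 213} = -4 + \sqrt{\frac{2 \left(20 + \frac{11}{14} + 14\right)}{17} + 213} = -4 + \sqrt{2 \cdot \frac{1}{17} \cdot \frac{487}{14} + 213} = -4 + \sqrt{\frac{487}{119} + 213} = -4 + \sqrt{\frac{25834}{119}} = -4 + \frac{\sqrt{3074246}}{119} \approx 10.734$)
$l = - \frac{8}{3}$ ($l = \frac{\left(-2\right) \left(1 + 7\right)}{6} = \frac{\left(-2\right) 8}{6} = \frac{1}{6} \left(-16\right) = - \frac{8}{3} \approx -2.6667$)
$\left(U + l\right)^{2} = \left(\left(-4 + \frac{\sqrt{3074246}}{119}\right) - \frac{8}{3}\right)^{2} = \left(- \frac{20}{3} + \frac{\sqrt{3074246}}{119}\right)^{2}$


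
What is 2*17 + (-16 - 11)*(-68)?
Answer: 1870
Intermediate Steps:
2*17 + (-16 - 11)*(-68) = 34 - 27*(-68) = 34 + 1836 = 1870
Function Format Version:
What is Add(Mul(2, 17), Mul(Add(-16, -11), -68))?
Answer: 1870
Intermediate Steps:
Add(Mul(2, 17), Mul(Add(-16, -11), -68)) = Add(34, Mul(-27, -68)) = Add(34, 1836) = 1870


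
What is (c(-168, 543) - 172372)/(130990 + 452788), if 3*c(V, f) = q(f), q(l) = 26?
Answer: -258545/875667 ≈ -0.29525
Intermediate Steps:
c(V, f) = 26/3 (c(V, f) = (⅓)*26 = 26/3)
(c(-168, 543) - 172372)/(130990 + 452788) = (26/3 - 172372)/(130990 + 452788) = -517090/3/583778 = -517090/3*1/583778 = -258545/875667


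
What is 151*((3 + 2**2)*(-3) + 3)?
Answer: -2718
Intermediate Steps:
151*((3 + 2**2)*(-3) + 3) = 151*((3 + 4)*(-3) + 3) = 151*(7*(-3) + 3) = 151*(-21 + 3) = 151*(-18) = -2718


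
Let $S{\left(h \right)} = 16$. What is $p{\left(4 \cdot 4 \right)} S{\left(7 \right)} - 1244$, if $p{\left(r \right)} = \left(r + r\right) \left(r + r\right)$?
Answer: $15140$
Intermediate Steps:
$p{\left(r \right)} = 4 r^{2}$ ($p{\left(r \right)} = 2 r 2 r = 4 r^{2}$)
$p{\left(4 \cdot 4 \right)} S{\left(7 \right)} - 1244 = 4 \left(4 \cdot 4\right)^{2} \cdot 16 - 1244 = 4 \cdot 16^{2} \cdot 16 - 1244 = 4 \cdot 256 \cdot 16 - 1244 = 1024 \cdot 16 - 1244 = 16384 - 1244 = 15140$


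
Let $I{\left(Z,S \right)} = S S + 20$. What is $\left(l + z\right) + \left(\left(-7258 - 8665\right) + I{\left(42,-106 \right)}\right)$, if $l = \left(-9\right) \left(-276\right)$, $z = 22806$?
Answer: $20623$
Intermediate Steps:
$I{\left(Z,S \right)} = 20 + S^{2}$ ($I{\left(Z,S \right)} = S^{2} + 20 = 20 + S^{2}$)
$l = 2484$
$\left(l + z\right) + \left(\left(-7258 - 8665\right) + I{\left(42,-106 \right)}\right) = \left(2484 + 22806\right) + \left(\left(-7258 - 8665\right) + \left(20 + \left(-106\right)^{2}\right)\right) = 25290 + \left(-15923 + \left(20 + 11236\right)\right) = 25290 + \left(-15923 + 11256\right) = 25290 - 4667 = 20623$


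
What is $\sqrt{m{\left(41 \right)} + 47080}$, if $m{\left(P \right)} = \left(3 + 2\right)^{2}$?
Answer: $\sqrt{47105} \approx 217.04$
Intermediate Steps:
$m{\left(P \right)} = 25$ ($m{\left(P \right)} = 5^{2} = 25$)
$\sqrt{m{\left(41 \right)} + 47080} = \sqrt{25 + 47080} = \sqrt{47105}$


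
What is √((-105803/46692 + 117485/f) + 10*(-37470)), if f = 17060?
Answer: I*√16510447814872325198/6638046 ≈ 612.12*I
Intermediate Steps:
√((-105803/46692 + 117485/f) + 10*(-37470)) = √((-105803/46692 + 117485/17060) + 10*(-37470)) = √((-105803*1/46692 + 117485*(1/17060)) - 374700) = √((-105803/46692 + 23497/3412) - 374700) = √(92015261/19914138 - 374700) = √(-7461735493339/19914138) = I*√16510447814872325198/6638046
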